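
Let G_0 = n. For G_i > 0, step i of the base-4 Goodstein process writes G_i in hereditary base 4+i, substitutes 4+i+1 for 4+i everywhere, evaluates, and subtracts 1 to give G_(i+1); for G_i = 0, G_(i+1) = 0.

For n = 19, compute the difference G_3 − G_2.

(0) 19|_4 = 4^2 + 3 ↦ 5^2 + 3|_5 = 28 ⇒ 27
(1) 27|_5 = 5^2 + 2 ↦ 6^2 + 2|_6 = 38 ⇒ 37
(2) 37|_6 = 6^2 + 1 ↦ 7^2 + 1|_7 = 50 ⇒ 49

12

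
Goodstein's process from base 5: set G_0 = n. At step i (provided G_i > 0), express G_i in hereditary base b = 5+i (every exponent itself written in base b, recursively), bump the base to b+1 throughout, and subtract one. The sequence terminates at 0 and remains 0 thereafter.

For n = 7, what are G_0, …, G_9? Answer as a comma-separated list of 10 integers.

G_0=7  [base 5] 5 + 2  →[5↦6]→  6 + 2 = 8  −1 ⇒ G_1=7
G_1=7  [base 6] 6 + 1  →[6↦7]→  7 + 1 = 8  −1 ⇒ G_2=7
G_2=7  [base 7] 7  →[7↦8]→  8 = 8  −1 ⇒ G_3=7
G_3=7  [base 8] 7  →[8↦9]→  7 = 7  −1 ⇒ G_4=6
G_4=6  [base 9] 6  →[9↦10]→  6 = 6  −1 ⇒ G_5=5
G_5=5  [base 10] 5  →[10↦11]→  5 = 5  −1 ⇒ G_6=4
G_6=4  [base 11] 4  →[11↦12]→  4 = 4  −1 ⇒ G_7=3
G_7=3  [base 12] 3  →[12↦13]→  3 = 3  −1 ⇒ G_8=2
G_8=2  [base 13] 2  →[13↦14]→  2 = 2  −1 ⇒ G_9=1

7, 7, 7, 7, 6, 5, 4, 3, 2, 1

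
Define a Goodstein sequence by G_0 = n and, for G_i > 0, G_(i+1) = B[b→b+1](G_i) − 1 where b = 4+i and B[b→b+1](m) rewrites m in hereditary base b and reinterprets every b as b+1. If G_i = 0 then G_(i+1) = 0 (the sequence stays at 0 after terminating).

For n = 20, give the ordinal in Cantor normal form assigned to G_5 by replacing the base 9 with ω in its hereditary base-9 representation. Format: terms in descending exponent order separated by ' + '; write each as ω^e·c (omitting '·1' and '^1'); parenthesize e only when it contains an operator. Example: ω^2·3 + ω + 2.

ω^2

20 —HB4→ 4^2 + 4 —bump→ 5^2 + 5 = 30 —(−1)→ 29
29 —HB5→ 5^2 + 4 —bump→ 6^2 + 4 = 40 —(−1)→ 39
39 —HB6→ 6^2 + 3 —bump→ 7^2 + 3 = 52 —(−1)→ 51
51 —HB7→ 7^2 + 2 —bump→ 8^2 + 2 = 66 —(−1)→ 65
65 —HB8→ 8^2 + 1 —bump→ 9^2 + 1 = 82 —(−1)→ 81
81 —HB9→ 9^2 —bump→ 10^2 = 100 —(−1)→ 99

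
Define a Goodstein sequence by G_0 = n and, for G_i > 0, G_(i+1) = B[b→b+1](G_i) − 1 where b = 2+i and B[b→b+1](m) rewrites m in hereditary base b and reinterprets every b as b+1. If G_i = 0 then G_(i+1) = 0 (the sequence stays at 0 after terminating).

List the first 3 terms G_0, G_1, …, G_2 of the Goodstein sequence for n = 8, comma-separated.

G_0 = 8. HB_2(8) = 2^(2 + 1). Bump = 81. G_1 = 80.
G_1 = 80. HB_3(80) = 2·3^3 + 2·3^2 + 2·3 + 2. Bump = 554. G_2 = 553.

8, 80, 553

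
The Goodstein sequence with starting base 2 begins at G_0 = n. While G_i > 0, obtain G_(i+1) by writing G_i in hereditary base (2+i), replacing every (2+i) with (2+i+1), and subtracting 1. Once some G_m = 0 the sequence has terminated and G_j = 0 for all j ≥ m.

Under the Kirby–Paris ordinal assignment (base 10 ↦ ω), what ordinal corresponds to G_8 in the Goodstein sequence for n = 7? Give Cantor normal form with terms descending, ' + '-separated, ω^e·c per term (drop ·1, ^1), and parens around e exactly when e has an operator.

ω^7·7 + ω^6·7 + ω^5·7 + ω^4·7 + ω^3·7 + ω^2·7 + ω·7 + 5

base 2: 7 = 2^2 + 2 + 1; at 3: 3^3 + 3 + 1 = 31; next = 30
base 3: 30 = 3^3 + 3; at 4: 4^4 + 4 = 260; next = 259
base 4: 259 = 4^4 + 3; at 5: 5^5 + 3 = 3128; next = 3127
base 5: 3127 = 5^5 + 2; at 6: 6^6 + 2 = 46658; next = 46657
base 6: 46657 = 6^6 + 1; at 7: 7^7 + 1 = 823544; next = 823543
base 7: 823543 = 7^7; at 8: 8^8 = 16777216; next = 16777215
base 8: 16777215 = 7·8^7 + 7·8^6 + 7·8^5 + 7·8^4 + 7·8^3 + 7·8^2 + 7·8 + 7; at 9: 7·9^7 + 7·9^6 + 7·9^5 + 7·9^4 + 7·9^3 + 7·9^2 + 7·9 + 7 = 37665880; next = 37665879
base 9: 37665879 = 7·9^7 + 7·9^6 + 7·9^5 + 7·9^4 + 7·9^3 + 7·9^2 + 7·9 + 6; at 10: 7·10^7 + 7·10^6 + 7·10^5 + 7·10^4 + 7·10^3 + 7·10^2 + 7·10 + 6 = 77777776; next = 77777775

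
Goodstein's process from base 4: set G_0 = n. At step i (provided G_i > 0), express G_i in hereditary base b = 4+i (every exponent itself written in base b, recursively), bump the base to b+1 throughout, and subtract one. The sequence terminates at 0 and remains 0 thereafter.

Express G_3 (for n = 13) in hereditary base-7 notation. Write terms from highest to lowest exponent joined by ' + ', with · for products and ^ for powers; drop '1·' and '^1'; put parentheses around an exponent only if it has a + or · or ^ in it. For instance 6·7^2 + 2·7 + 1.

2·7 + 4

G_0=13  [base 4] 3·4 + 1  →[4↦5]→  3·5 + 1 = 16  −1 ⇒ G_1=15
G_1=15  [base 5] 3·5  →[5↦6]→  3·6 = 18  −1 ⇒ G_2=17
G_2=17  [base 6] 2·6 + 5  →[6↦7]→  2·7 + 5 = 19  −1 ⇒ G_3=18
G_3=18  [base 7] 2·7 + 4  →[7↦8]→  2·8 + 4 = 20  −1 ⇒ G_4=19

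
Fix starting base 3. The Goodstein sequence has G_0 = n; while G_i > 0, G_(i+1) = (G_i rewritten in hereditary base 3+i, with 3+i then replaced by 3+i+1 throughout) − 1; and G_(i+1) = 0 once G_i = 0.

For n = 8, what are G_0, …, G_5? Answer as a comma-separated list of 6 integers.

[0] 8 ≡ 2·3 + 2 (base 3). Lift 4: 10. −1: 9.
[1] 9 ≡ 2·4 + 1 (base 4). Lift 5: 11. −1: 10.
[2] 10 ≡ 2·5 (base 5). Lift 6: 12. −1: 11.
[3] 11 ≡ 6 + 5 (base 6). Lift 7: 12. −1: 11.
[4] 11 ≡ 7 + 4 (base 7). Lift 8: 12. −1: 11.

8, 9, 10, 11, 11, 11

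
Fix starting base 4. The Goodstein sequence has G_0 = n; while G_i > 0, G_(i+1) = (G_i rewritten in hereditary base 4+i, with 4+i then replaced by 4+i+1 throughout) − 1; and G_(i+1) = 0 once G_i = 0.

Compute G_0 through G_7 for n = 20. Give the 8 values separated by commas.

20 —HB4→ 4^2 + 4 —bump→ 5^2 + 5 = 30 —(−1)→ 29
29 —HB5→ 5^2 + 4 —bump→ 6^2 + 4 = 40 —(−1)→ 39
39 —HB6→ 6^2 + 3 —bump→ 7^2 + 3 = 52 —(−1)→ 51
51 —HB7→ 7^2 + 2 —bump→ 8^2 + 2 = 66 —(−1)→ 65
65 —HB8→ 8^2 + 1 —bump→ 9^2 + 1 = 82 —(−1)→ 81
81 —HB9→ 9^2 —bump→ 10^2 = 100 —(−1)→ 99
99 —HB10→ 9·10 + 9 —bump→ 9·11 + 9 = 108 —(−1)→ 107

20, 29, 39, 51, 65, 81, 99, 107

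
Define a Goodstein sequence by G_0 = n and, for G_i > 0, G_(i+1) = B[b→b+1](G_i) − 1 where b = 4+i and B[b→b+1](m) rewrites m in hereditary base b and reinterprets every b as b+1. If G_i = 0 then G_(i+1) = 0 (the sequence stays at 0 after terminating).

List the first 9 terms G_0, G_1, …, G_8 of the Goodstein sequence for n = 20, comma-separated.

base 4: 20 = 4^2 + 4; at 5: 5^2 + 5 = 30; next = 29
base 5: 29 = 5^2 + 4; at 6: 6^2 + 4 = 40; next = 39
base 6: 39 = 6^2 + 3; at 7: 7^2 + 3 = 52; next = 51
base 7: 51 = 7^2 + 2; at 8: 8^2 + 2 = 66; next = 65
base 8: 65 = 8^2 + 1; at 9: 9^2 + 1 = 82; next = 81
base 9: 81 = 9^2; at 10: 10^2 = 100; next = 99
base 10: 99 = 9·10 + 9; at 11: 9·11 + 9 = 108; next = 107
base 11: 107 = 9·11 + 8; at 12: 9·12 + 8 = 116; next = 115

20, 29, 39, 51, 65, 81, 99, 107, 115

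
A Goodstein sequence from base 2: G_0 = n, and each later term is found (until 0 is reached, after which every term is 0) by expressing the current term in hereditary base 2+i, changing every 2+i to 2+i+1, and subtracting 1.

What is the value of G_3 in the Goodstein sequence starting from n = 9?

9 —HB2→ 2^(2 + 1) + 1 —bump→ 3^(3 + 1) + 1 = 82 —(−1)→ 81
81 —HB3→ 3^(3 + 1) —bump→ 4^(4 + 1) = 1024 —(−1)→ 1023
1023 —HB4→ 3·4^4 + 3·4^3 + 3·4^2 + 3·4 + 3 —bump→ 3·5^5 + 3·5^3 + 3·5^2 + 3·5 + 3 = 9843 —(−1)→ 9842
9842 —HB5→ 3·5^5 + 3·5^3 + 3·5^2 + 3·5 + 2 —bump→ 3·6^6 + 3·6^3 + 3·6^2 + 3·6 + 2 = 140744 —(−1)→ 140743

9842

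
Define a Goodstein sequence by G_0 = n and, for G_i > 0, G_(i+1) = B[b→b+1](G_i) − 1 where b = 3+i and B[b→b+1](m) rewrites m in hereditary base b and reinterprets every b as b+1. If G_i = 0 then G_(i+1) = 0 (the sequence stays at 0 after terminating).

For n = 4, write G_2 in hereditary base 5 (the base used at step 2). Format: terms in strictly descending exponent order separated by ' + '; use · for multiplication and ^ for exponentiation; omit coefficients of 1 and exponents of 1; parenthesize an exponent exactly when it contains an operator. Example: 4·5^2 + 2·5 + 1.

4

i=0: 4 = 3 + 1 (b=3); 3→4: 4 + 1 = 5; 5−1 = 4
i=1: 4 = 4 (b=4); 4→5: 5 = 5; 5−1 = 4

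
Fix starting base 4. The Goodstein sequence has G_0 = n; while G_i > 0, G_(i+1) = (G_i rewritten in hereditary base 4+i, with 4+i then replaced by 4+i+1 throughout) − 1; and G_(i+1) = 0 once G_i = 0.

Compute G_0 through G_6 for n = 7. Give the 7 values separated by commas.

7, 7, 7, 7, 7, 6, 5

G_0=7  [base 4] 4 + 3  →[4↦5]→  5 + 3 = 8  −1 ⇒ G_1=7
G_1=7  [base 5] 5 + 2  →[5↦6]→  6 + 2 = 8  −1 ⇒ G_2=7
G_2=7  [base 6] 6 + 1  →[6↦7]→  7 + 1 = 8  −1 ⇒ G_3=7
G_3=7  [base 7] 7  →[7↦8]→  8 = 8  −1 ⇒ G_4=7
G_4=7  [base 8] 7  →[8↦9]→  7 = 7  −1 ⇒ G_5=6
G_5=6  [base 9] 6  →[9↦10]→  6 = 6  −1 ⇒ G_6=5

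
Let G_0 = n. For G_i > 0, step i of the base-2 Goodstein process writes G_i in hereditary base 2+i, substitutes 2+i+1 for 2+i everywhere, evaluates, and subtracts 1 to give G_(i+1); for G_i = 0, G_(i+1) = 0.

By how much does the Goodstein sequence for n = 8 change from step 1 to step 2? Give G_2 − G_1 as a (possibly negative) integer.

(0) 8|_2 = 2^(2 + 1) ↦ 3^(3 + 1)|_3 = 81 ⇒ 80
(1) 80|_3 = 2·3^3 + 2·3^2 + 2·3 + 2 ↦ 2·4^4 + 2·4^2 + 2·4 + 2|_4 = 554 ⇒ 553

473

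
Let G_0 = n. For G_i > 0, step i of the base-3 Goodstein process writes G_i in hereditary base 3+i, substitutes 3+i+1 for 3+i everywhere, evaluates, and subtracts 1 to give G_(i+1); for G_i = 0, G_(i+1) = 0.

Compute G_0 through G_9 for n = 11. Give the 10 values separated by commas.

11, 17, 25, 35, 39, 43, 47, 51, 55, 59

(0) 11|_3 = 3^2 + 2 ↦ 4^2 + 2|_4 = 18 ⇒ 17
(1) 17|_4 = 4^2 + 1 ↦ 5^2 + 1|_5 = 26 ⇒ 25
(2) 25|_5 = 5^2 ↦ 6^2|_6 = 36 ⇒ 35
(3) 35|_6 = 5·6 + 5 ↦ 5·7 + 5|_7 = 40 ⇒ 39
(4) 39|_7 = 5·7 + 4 ↦ 5·8 + 4|_8 = 44 ⇒ 43
(5) 43|_8 = 5·8 + 3 ↦ 5·9 + 3|_9 = 48 ⇒ 47
(6) 47|_9 = 5·9 + 2 ↦ 5·10 + 2|_10 = 52 ⇒ 51
(7) 51|_10 = 5·10 + 1 ↦ 5·11 + 1|_11 = 56 ⇒ 55
(8) 55|_11 = 5·11 ↦ 5·12|_12 = 60 ⇒ 59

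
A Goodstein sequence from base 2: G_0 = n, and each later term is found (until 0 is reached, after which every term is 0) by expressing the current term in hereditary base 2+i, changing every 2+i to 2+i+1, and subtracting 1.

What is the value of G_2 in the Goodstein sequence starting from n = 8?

553

i=0: 8 = 2^(2 + 1) (b=2); 2→3: 3^(3 + 1) = 81; 81−1 = 80
i=1: 80 = 2·3^3 + 2·3^2 + 2·3 + 2 (b=3); 3→4: 2·4^4 + 2·4^2 + 2·4 + 2 = 554; 554−1 = 553
i=2: 553 = 2·4^4 + 2·4^2 + 2·4 + 1 (b=4); 4→5: 2·5^5 + 2·5^2 + 2·5 + 1 = 6311; 6311−1 = 6310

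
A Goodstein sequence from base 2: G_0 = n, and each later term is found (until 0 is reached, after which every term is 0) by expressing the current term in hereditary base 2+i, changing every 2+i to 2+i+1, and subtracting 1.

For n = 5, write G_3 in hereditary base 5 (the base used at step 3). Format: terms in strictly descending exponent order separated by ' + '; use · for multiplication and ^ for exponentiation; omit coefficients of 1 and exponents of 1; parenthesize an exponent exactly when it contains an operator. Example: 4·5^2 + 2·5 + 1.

3·5^3 + 3·5^2 + 3·5 + 2

[0] 5 ≡ 2^2 + 1 (base 2). Lift 3: 28. −1: 27.
[1] 27 ≡ 3^3 (base 3). Lift 4: 256. −1: 255.
[2] 255 ≡ 3·4^3 + 3·4^2 + 3·4 + 3 (base 4). Lift 5: 468. −1: 467.
[3] 467 ≡ 3·5^3 + 3·5^2 + 3·5 + 2 (base 5). Lift 6: 776. −1: 775.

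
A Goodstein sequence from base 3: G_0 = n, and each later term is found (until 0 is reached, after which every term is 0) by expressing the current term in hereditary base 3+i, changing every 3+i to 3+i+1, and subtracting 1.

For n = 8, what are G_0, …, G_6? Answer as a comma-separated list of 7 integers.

8 —HB3→ 2·3 + 2 —bump→ 2·4 + 2 = 10 —(−1)→ 9
9 —HB4→ 2·4 + 1 —bump→ 2·5 + 1 = 11 —(−1)→ 10
10 —HB5→ 2·5 —bump→ 2·6 = 12 —(−1)→ 11
11 —HB6→ 6 + 5 —bump→ 7 + 5 = 12 —(−1)→ 11
11 —HB7→ 7 + 4 —bump→ 8 + 4 = 12 —(−1)→ 11
11 —HB8→ 8 + 3 —bump→ 9 + 3 = 12 —(−1)→ 11

8, 9, 10, 11, 11, 11, 11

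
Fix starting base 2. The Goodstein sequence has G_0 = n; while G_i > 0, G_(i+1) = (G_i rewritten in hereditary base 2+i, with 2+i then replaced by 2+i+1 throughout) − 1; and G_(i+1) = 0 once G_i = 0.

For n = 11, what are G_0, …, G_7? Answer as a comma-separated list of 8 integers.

11, 84, 1027, 15627, 279937, 5764801, 134217727, 2749609302

base 2: 11 = 2^(2 + 1) + 2 + 1; at 3: 3^(3 + 1) + 3 + 1 = 85; next = 84
base 3: 84 = 3^(3 + 1) + 3; at 4: 4^(4 + 1) + 4 = 1028; next = 1027
base 4: 1027 = 4^(4 + 1) + 3; at 5: 5^(5 + 1) + 3 = 15628; next = 15627
base 5: 15627 = 5^(5 + 1) + 2; at 6: 6^(6 + 1) + 2 = 279938; next = 279937
base 6: 279937 = 6^(6 + 1) + 1; at 7: 7^(7 + 1) + 1 = 5764802; next = 5764801
base 7: 5764801 = 7^(7 + 1); at 8: 8^(8 + 1) = 134217728; next = 134217727
base 8: 134217727 = 7·8^8 + 7·8^7 + 7·8^6 + 7·8^5 + 7·8^4 + 7·8^3 + 7·8^2 + 7·8 + 7; at 9: 7·9^9 + 7·9^7 + 7·9^6 + 7·9^5 + 7·9^4 + 7·9^3 + 7·9^2 + 7·9 + 7 = 2749609303; next = 2749609302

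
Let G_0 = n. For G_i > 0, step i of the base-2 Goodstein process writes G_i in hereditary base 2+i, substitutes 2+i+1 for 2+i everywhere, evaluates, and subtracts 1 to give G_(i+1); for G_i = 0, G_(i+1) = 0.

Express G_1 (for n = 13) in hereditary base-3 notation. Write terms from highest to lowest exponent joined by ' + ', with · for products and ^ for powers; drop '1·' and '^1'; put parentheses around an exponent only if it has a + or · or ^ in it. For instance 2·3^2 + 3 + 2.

3^(3 + 1) + 3^3

G_0 = 13. HB_2(13) = 2^(2 + 1) + 2^2 + 1. Bump = 109. G_1 = 108.
G_1 = 108. HB_3(108) = 3^(3 + 1) + 3^3. Bump = 1280. G_2 = 1279.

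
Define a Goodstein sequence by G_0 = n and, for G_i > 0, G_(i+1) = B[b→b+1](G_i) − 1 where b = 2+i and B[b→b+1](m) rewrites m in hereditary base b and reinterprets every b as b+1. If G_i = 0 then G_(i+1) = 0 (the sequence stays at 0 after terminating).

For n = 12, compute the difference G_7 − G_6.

G_0=12  [base 2] 2^(2 + 1) + 2^2  →[2↦3]→  3^(3 + 1) + 3^3 = 108  −1 ⇒ G_1=107
G_1=107  [base 3] 3^(3 + 1) + 2·3^2 + 2·3 + 2  →[3↦4]→  4^(4 + 1) + 2·4^2 + 2·4 + 2 = 1066  −1 ⇒ G_2=1065
G_2=1065  [base 4] 4^(4 + 1) + 2·4^2 + 2·4 + 1  →[4↦5]→  5^(5 + 1) + 2·5^2 + 2·5 + 1 = 15686  −1 ⇒ G_3=15685
G_3=15685  [base 5] 5^(5 + 1) + 2·5^2 + 2·5  →[5↦6]→  6^(6 + 1) + 2·6^2 + 2·6 = 280020  −1 ⇒ G_4=280019
G_4=280019  [base 6] 6^(6 + 1) + 2·6^2 + 6 + 5  →[6↦7]→  7^(7 + 1) + 2·7^2 + 7 + 5 = 5764911  −1 ⇒ G_5=5764910
G_5=5764910  [base 7] 7^(7 + 1) + 2·7^2 + 7 + 4  →[7↦8]→  8^(8 + 1) + 2·8^2 + 8 + 4 = 134217868  −1 ⇒ G_6=134217867
G_6=134217867  [base 8] 8^(8 + 1) + 2·8^2 + 8 + 3  →[8↦9]→  9^(9 + 1) + 2·9^2 + 9 + 3 = 3486784575  −1 ⇒ G_7=3486784574

3352566707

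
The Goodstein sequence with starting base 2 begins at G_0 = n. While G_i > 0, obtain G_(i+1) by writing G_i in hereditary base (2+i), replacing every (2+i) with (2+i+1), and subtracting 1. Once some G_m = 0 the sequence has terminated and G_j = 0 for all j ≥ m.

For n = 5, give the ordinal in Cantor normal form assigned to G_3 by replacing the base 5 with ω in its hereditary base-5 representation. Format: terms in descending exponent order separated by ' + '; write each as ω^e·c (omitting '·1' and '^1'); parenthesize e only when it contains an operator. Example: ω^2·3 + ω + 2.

ω^3·3 + ω^2·3 + ω·3 + 2

step 0: 5 = 2^2 + 1; sub 3 for 2: 3^3 + 1; = 28; G_1 = 28−1 = 27
step 1: 27 = 3^3; sub 4 for 3: 4^4; = 256; G_2 = 256−1 = 255
step 2: 255 = 3·4^3 + 3·4^2 + 3·4 + 3; sub 5 for 4: 3·5^3 + 3·5^2 + 3·5 + 3; = 468; G_3 = 468−1 = 467
step 3: 467 = 3·5^3 + 3·5^2 + 3·5 + 2; sub 6 for 5: 3·6^3 + 3·6^2 + 3·6 + 2; = 776; G_4 = 776−1 = 775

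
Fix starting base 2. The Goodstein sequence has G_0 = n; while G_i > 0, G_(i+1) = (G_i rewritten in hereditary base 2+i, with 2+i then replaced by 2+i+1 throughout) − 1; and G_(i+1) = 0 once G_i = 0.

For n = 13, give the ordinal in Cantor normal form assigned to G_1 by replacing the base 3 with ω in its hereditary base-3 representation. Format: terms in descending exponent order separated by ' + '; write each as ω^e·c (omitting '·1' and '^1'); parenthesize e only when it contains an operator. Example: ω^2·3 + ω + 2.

ω^(ω + 1) + ω^ω

13 —HB2→ 2^(2 + 1) + 2^2 + 1 —bump→ 3^(3 + 1) + 3^3 + 1 = 109 —(−1)→ 108
108 —HB3→ 3^(3 + 1) + 3^3 —bump→ 4^(4 + 1) + 4^4 = 1280 —(−1)→ 1279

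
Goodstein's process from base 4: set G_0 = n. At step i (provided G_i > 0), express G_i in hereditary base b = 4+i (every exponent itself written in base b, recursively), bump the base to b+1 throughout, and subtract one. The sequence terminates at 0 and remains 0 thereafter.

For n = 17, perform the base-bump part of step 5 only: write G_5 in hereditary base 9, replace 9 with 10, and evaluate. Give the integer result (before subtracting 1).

52

step 0: 17 = 4^2 + 1; sub 5 for 4: 5^2 + 1; = 26; G_1 = 26−1 = 25
step 1: 25 = 5^2; sub 6 for 5: 6^2; = 36; G_2 = 36−1 = 35
step 2: 35 = 5·6 + 5; sub 7 for 6: 5·7 + 5; = 40; G_3 = 40−1 = 39
step 3: 39 = 5·7 + 4; sub 8 for 7: 5·8 + 4; = 44; G_4 = 44−1 = 43
step 4: 43 = 5·8 + 3; sub 9 for 8: 5·9 + 3; = 48; G_5 = 48−1 = 47
step 5: 47 = 5·9 + 2; sub 10 for 9: 5·10 + 2; = 52; G_6 = 52−1 = 51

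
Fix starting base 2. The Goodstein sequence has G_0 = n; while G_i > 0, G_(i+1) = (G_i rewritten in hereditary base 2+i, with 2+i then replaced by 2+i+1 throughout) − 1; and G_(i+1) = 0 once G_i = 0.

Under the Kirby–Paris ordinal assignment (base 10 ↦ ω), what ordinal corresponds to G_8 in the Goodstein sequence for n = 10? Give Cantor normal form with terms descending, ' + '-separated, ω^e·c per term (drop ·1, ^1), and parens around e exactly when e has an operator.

ω^ω·5 + ω^5·5 + ω^4·5 + ω^3·5 + ω^2·5 + ω·5 + 1

(0) 10|_2 = 2^(2 + 1) + 2 ↦ 3^(3 + 1) + 3|_3 = 84 ⇒ 83
(1) 83|_3 = 3^(3 + 1) + 2 ↦ 4^(4 + 1) + 2|_4 = 1026 ⇒ 1025
(2) 1025|_4 = 4^(4 + 1) + 1 ↦ 5^(5 + 1) + 1|_5 = 15626 ⇒ 15625
(3) 15625|_5 = 5^(5 + 1) ↦ 6^(6 + 1)|_6 = 279936 ⇒ 279935
(4) 279935|_6 = 5·6^6 + 5·6^5 + 5·6^4 + 5·6^3 + 5·6^2 + 5·6 + 5 ↦ 5·7^7 + 5·7^5 + 5·7^4 + 5·7^3 + 5·7^2 + 5·7 + 5|_7 = 4215755 ⇒ 4215754
(5) 4215754|_7 = 5·7^7 + 5·7^5 + 5·7^4 + 5·7^3 + 5·7^2 + 5·7 + 4 ↦ 5·8^8 + 5·8^5 + 5·8^4 + 5·8^3 + 5·8^2 + 5·8 + 4|_8 = 84073324 ⇒ 84073323
(6) 84073323|_8 = 5·8^8 + 5·8^5 + 5·8^4 + 5·8^3 + 5·8^2 + 5·8 + 3 ↦ 5·9^9 + 5·9^5 + 5·9^4 + 5·9^3 + 5·9^2 + 5·9 + 3|_9 = 1937434593 ⇒ 1937434592
(7) 1937434592|_9 = 5·9^9 + 5·9^5 + 5·9^4 + 5·9^3 + 5·9^2 + 5·9 + 2 ↦ 5·10^10 + 5·10^5 + 5·10^4 + 5·10^3 + 5·10^2 + 5·10 + 2|_10 = 50000555552 ⇒ 50000555551
(8) 50000555551|_10 = 5·10^10 + 5·10^5 + 5·10^4 + 5·10^3 + 5·10^2 + 5·10 + 1 ↦ 5·11^11 + 5·11^5 + 5·11^4 + 5·11^3 + 5·11^2 + 5·11 + 1|_11 = 1426559238831 ⇒ 1426559238830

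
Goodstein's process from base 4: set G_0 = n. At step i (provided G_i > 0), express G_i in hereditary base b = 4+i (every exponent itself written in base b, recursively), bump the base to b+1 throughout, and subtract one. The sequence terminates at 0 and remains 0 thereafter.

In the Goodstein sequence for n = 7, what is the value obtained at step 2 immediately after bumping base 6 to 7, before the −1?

8

(0) 7|_4 = 4 + 3 ↦ 5 + 3|_5 = 8 ⇒ 7
(1) 7|_5 = 5 + 2 ↦ 6 + 2|_6 = 8 ⇒ 7
(2) 7|_6 = 6 + 1 ↦ 7 + 1|_7 = 8 ⇒ 7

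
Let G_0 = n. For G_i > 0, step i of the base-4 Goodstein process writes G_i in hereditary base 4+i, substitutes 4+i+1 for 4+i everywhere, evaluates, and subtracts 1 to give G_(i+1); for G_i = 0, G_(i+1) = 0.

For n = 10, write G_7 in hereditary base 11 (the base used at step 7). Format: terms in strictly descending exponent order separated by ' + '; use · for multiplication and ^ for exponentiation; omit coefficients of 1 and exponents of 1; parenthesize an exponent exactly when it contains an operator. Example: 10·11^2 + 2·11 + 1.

11 + 2

(0) 10|_4 = 2·4 + 2 ↦ 2·5 + 2|_5 = 12 ⇒ 11
(1) 11|_5 = 2·5 + 1 ↦ 2·6 + 1|_6 = 13 ⇒ 12
(2) 12|_6 = 2·6 ↦ 2·7|_7 = 14 ⇒ 13
(3) 13|_7 = 7 + 6 ↦ 8 + 6|_8 = 14 ⇒ 13
(4) 13|_8 = 8 + 5 ↦ 9 + 5|_9 = 14 ⇒ 13
(5) 13|_9 = 9 + 4 ↦ 10 + 4|_10 = 14 ⇒ 13
(6) 13|_10 = 10 + 3 ↦ 11 + 3|_11 = 14 ⇒ 13
(7) 13|_11 = 11 + 2 ↦ 12 + 2|_12 = 14 ⇒ 13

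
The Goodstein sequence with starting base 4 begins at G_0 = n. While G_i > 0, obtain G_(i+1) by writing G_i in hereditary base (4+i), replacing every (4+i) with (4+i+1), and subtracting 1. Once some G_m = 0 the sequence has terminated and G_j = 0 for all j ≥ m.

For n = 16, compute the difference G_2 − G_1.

3

16 —HB4→ 4^2 —bump→ 5^2 = 25 —(−1)→ 24
24 —HB5→ 4·5 + 4 —bump→ 4·6 + 4 = 28 —(−1)→ 27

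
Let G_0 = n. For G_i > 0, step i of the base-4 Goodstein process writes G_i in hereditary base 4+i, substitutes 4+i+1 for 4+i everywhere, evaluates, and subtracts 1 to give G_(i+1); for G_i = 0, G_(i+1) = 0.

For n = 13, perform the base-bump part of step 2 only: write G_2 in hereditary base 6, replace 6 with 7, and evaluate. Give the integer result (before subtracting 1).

19

13 —HB4→ 3·4 + 1 —bump→ 3·5 + 1 = 16 —(−1)→ 15
15 —HB5→ 3·5 —bump→ 3·6 = 18 —(−1)→ 17
17 —HB6→ 2·6 + 5 —bump→ 2·7 + 5 = 19 —(−1)→ 18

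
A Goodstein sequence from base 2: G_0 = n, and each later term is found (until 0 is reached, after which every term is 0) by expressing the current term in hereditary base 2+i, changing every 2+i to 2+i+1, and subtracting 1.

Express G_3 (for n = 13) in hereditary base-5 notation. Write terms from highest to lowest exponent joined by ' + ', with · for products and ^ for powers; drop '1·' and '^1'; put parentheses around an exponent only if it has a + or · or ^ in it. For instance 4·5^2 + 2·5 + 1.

(0) 13|_2 = 2^(2 + 1) + 2^2 + 1 ↦ 3^(3 + 1) + 3^3 + 1|_3 = 109 ⇒ 108
(1) 108|_3 = 3^(3 + 1) + 3^3 ↦ 4^(4 + 1) + 4^4|_4 = 1280 ⇒ 1279
(2) 1279|_4 = 4^(4 + 1) + 3·4^3 + 3·4^2 + 3·4 + 3 ↦ 5^(5 + 1) + 3·5^3 + 3·5^2 + 3·5 + 3|_5 = 16093 ⇒ 16092
(3) 16092|_5 = 5^(5 + 1) + 3·5^3 + 3·5^2 + 3·5 + 2 ↦ 6^(6 + 1) + 3·6^3 + 3·6^2 + 3·6 + 2|_6 = 280712 ⇒ 280711

5^(5 + 1) + 3·5^3 + 3·5^2 + 3·5 + 2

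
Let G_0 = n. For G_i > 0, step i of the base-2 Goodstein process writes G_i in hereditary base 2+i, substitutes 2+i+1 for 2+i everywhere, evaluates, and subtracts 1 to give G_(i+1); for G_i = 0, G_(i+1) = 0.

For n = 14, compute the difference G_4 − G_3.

14 —HB2→ 2^(2 + 1) + 2^2 + 2 —bump→ 3^(3 + 1) + 3^3 + 3 = 111 —(−1)→ 110
110 —HB3→ 3^(3 + 1) + 3^3 + 2 —bump→ 4^(4 + 1) + 4^4 + 2 = 1282 —(−1)→ 1281
1281 —HB4→ 4^(4 + 1) + 4^4 + 1 —bump→ 5^(5 + 1) + 5^5 + 1 = 18751 —(−1)→ 18750
18750 —HB5→ 5^(5 + 1) + 5^5 —bump→ 6^(6 + 1) + 6^6 = 326592 —(−1)→ 326591

307841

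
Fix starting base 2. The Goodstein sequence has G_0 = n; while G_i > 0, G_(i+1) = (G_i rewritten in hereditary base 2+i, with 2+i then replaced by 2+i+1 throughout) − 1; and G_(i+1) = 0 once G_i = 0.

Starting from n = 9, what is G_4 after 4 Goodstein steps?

140743

base 2: 9 = 2^(2 + 1) + 1; at 3: 3^(3 + 1) + 1 = 82; next = 81
base 3: 81 = 3^(3 + 1); at 4: 4^(4 + 1) = 1024; next = 1023
base 4: 1023 = 3·4^4 + 3·4^3 + 3·4^2 + 3·4 + 3; at 5: 3·5^5 + 3·5^3 + 3·5^2 + 3·5 + 3 = 9843; next = 9842
base 5: 9842 = 3·5^5 + 3·5^3 + 3·5^2 + 3·5 + 2; at 6: 3·6^6 + 3·6^3 + 3·6^2 + 3·6 + 2 = 140744; next = 140743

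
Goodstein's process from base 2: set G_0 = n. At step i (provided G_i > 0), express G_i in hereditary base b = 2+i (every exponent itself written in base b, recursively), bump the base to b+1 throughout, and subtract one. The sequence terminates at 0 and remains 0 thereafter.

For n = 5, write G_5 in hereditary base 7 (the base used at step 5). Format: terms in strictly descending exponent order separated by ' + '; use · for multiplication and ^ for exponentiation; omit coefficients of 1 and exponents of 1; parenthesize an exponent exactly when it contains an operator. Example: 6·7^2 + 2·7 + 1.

3·7^3 + 3·7^2 + 3·7

step 0: 5 = 2^2 + 1; sub 3 for 2: 3^3 + 1; = 28; G_1 = 28−1 = 27
step 1: 27 = 3^3; sub 4 for 3: 4^4; = 256; G_2 = 256−1 = 255
step 2: 255 = 3·4^3 + 3·4^2 + 3·4 + 3; sub 5 for 4: 3·5^3 + 3·5^2 + 3·5 + 3; = 468; G_3 = 468−1 = 467
step 3: 467 = 3·5^3 + 3·5^2 + 3·5 + 2; sub 6 for 5: 3·6^3 + 3·6^2 + 3·6 + 2; = 776; G_4 = 776−1 = 775
step 4: 775 = 3·6^3 + 3·6^2 + 3·6 + 1; sub 7 for 6: 3·7^3 + 3·7^2 + 3·7 + 1; = 1198; G_5 = 1198−1 = 1197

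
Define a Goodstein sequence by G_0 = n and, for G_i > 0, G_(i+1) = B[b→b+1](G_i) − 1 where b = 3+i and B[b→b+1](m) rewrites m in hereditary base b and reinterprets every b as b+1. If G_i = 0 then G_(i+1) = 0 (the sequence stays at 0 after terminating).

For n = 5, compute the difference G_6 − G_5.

5 —HB3→ 3 + 2 —bump→ 4 + 2 = 6 —(−1)→ 5
5 —HB4→ 4 + 1 —bump→ 5 + 1 = 6 —(−1)→ 5
5 —HB5→ 5 —bump→ 6 = 6 —(−1)→ 5
5 —HB6→ 5 —bump→ 5 = 5 —(−1)→ 4
4 —HB7→ 4 —bump→ 4 = 4 —(−1)→ 3
3 —HB8→ 3 —bump→ 3 = 3 —(−1)→ 2

-1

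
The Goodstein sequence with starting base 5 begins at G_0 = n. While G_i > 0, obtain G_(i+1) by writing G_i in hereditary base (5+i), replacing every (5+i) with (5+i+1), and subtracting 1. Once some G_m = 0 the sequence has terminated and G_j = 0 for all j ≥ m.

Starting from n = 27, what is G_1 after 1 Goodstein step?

G_0 = 27. HB_5(27) = 5^2 + 2. Bump = 38. G_1 = 37.
G_1 = 37. HB_6(37) = 6^2 + 1. Bump = 50. G_2 = 49.

37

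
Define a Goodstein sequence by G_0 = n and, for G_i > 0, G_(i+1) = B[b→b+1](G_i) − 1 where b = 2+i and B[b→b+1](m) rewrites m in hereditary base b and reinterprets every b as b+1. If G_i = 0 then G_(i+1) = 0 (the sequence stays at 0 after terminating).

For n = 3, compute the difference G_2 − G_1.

0

(0) 3|_2 = 2 + 1 ↦ 3 + 1|_3 = 4 ⇒ 3
(1) 3|_3 = 3 ↦ 4|_4 = 4 ⇒ 3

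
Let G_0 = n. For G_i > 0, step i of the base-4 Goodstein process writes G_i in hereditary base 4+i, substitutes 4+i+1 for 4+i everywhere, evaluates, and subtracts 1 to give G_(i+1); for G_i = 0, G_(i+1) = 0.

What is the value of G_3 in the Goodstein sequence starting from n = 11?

G_0 = 11. HB_4(11) = 2·4 + 3. Bump = 13. G_1 = 12.
G_1 = 12. HB_5(12) = 2·5 + 2. Bump = 14. G_2 = 13.
G_2 = 13. HB_6(13) = 2·6 + 1. Bump = 15. G_3 = 14.
G_3 = 14. HB_7(14) = 2·7. Bump = 16. G_4 = 15.

14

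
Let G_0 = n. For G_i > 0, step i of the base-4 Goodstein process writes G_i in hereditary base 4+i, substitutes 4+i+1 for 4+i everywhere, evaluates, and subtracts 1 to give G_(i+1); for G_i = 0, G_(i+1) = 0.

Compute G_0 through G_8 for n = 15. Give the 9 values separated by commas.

15, 17, 19, 21, 23, 24, 25, 26, 27

step 0: 15 = 3·4 + 3; sub 5 for 4: 3·5 + 3; = 18; G_1 = 18−1 = 17
step 1: 17 = 3·5 + 2; sub 6 for 5: 3·6 + 2; = 20; G_2 = 20−1 = 19
step 2: 19 = 3·6 + 1; sub 7 for 6: 3·7 + 1; = 22; G_3 = 22−1 = 21
step 3: 21 = 3·7; sub 8 for 7: 3·8; = 24; G_4 = 24−1 = 23
step 4: 23 = 2·8 + 7; sub 9 for 8: 2·9 + 7; = 25; G_5 = 25−1 = 24
step 5: 24 = 2·9 + 6; sub 10 for 9: 2·10 + 6; = 26; G_6 = 26−1 = 25
step 6: 25 = 2·10 + 5; sub 11 for 10: 2·11 + 5; = 27; G_7 = 27−1 = 26
step 7: 26 = 2·11 + 4; sub 12 for 11: 2·12 + 4; = 28; G_8 = 28−1 = 27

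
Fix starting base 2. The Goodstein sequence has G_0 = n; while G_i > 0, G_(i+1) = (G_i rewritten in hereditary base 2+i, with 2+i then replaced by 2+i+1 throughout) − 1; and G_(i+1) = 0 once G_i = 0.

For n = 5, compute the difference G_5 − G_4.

422

[0] 5 ≡ 2^2 + 1 (base 2). Lift 3: 28. −1: 27.
[1] 27 ≡ 3^3 (base 3). Lift 4: 256. −1: 255.
[2] 255 ≡ 3·4^3 + 3·4^2 + 3·4 + 3 (base 4). Lift 5: 468. −1: 467.
[3] 467 ≡ 3·5^3 + 3·5^2 + 3·5 + 2 (base 5). Lift 6: 776. −1: 775.
[4] 775 ≡ 3·6^3 + 3·6^2 + 3·6 + 1 (base 6). Lift 7: 1198. −1: 1197.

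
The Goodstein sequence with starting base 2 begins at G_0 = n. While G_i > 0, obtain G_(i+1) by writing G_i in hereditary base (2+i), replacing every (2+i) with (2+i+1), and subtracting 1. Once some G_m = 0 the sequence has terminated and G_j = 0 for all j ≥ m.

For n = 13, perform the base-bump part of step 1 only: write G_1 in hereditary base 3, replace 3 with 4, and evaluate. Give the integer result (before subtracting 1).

G_0=13  [base 2] 2^(2 + 1) + 2^2 + 1  →[2↦3]→  3^(3 + 1) + 3^3 + 1 = 109  −1 ⇒ G_1=108
G_1=108  [base 3] 3^(3 + 1) + 3^3  →[3↦4]→  4^(4 + 1) + 4^4 = 1280  −1 ⇒ G_2=1279

1280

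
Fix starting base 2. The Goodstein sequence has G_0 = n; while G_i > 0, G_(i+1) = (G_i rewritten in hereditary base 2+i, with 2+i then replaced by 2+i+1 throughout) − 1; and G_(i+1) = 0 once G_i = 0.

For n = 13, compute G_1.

108

step 0: 13 = 2^(2 + 1) + 2^2 + 1; sub 3 for 2: 3^(3 + 1) + 3^3 + 1; = 109; G_1 = 109−1 = 108
step 1: 108 = 3^(3 + 1) + 3^3; sub 4 for 3: 4^(4 + 1) + 4^4; = 1280; G_2 = 1280−1 = 1279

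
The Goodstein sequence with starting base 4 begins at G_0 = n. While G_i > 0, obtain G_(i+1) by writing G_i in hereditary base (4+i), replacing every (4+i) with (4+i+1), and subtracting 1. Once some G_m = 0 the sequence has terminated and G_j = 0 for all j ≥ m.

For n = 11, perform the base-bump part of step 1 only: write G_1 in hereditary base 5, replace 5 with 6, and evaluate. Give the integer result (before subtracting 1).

14

base 4: 11 = 2·4 + 3; at 5: 2·5 + 3 = 13; next = 12
base 5: 12 = 2·5 + 2; at 6: 2·6 + 2 = 14; next = 13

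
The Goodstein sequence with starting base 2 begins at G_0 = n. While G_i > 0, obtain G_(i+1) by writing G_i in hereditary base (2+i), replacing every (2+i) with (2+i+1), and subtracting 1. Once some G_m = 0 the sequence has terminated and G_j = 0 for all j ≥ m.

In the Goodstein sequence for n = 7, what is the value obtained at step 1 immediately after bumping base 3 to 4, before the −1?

G_0=7  [base 2] 2^2 + 2 + 1  →[2↦3]→  3^3 + 3 + 1 = 31  −1 ⇒ G_1=30
G_1=30  [base 3] 3^3 + 3  →[3↦4]→  4^4 + 4 = 260  −1 ⇒ G_2=259

260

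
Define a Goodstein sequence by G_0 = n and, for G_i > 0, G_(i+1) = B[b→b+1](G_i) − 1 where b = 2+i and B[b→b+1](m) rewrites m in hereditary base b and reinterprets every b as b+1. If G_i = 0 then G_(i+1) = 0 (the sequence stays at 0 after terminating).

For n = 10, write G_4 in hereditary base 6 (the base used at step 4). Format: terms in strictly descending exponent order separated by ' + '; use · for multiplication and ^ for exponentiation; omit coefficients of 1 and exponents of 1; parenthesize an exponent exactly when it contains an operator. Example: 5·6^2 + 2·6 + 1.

[0] 10 ≡ 2^(2 + 1) + 2 (base 2). Lift 3: 84. −1: 83.
[1] 83 ≡ 3^(3 + 1) + 2 (base 3). Lift 4: 1026. −1: 1025.
[2] 1025 ≡ 4^(4 + 1) + 1 (base 4). Lift 5: 15626. −1: 15625.
[3] 15625 ≡ 5^(5 + 1) (base 5). Lift 6: 279936. −1: 279935.

5·6^6 + 5·6^5 + 5·6^4 + 5·6^3 + 5·6^2 + 5·6 + 5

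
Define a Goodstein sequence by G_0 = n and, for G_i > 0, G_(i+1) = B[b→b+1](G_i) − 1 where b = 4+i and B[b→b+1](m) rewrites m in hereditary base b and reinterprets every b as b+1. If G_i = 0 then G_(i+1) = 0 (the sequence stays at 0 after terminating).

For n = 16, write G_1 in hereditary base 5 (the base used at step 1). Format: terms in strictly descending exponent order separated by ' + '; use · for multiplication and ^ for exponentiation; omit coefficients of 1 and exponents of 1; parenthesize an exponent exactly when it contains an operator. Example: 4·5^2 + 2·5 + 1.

G_0=16  [base 4] 4^2  →[4↦5]→  5^2 = 25  −1 ⇒ G_1=24
G_1=24  [base 5] 4·5 + 4  →[5↦6]→  4·6 + 4 = 28  −1 ⇒ G_2=27

4·5 + 4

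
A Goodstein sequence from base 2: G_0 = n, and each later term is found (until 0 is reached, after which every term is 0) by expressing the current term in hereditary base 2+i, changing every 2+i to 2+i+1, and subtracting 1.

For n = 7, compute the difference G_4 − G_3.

base 2: 7 = 2^2 + 2 + 1; at 3: 3^3 + 3 + 1 = 31; next = 30
base 3: 30 = 3^3 + 3; at 4: 4^4 + 4 = 260; next = 259
base 4: 259 = 4^4 + 3; at 5: 5^5 + 3 = 3128; next = 3127
base 5: 3127 = 5^5 + 2; at 6: 6^6 + 2 = 46658; next = 46657

43530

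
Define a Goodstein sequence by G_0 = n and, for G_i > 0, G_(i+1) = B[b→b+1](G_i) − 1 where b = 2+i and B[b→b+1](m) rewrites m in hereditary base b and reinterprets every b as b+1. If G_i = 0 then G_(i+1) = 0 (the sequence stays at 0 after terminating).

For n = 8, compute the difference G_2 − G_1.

G_0 = 8. HB_2(8) = 2^(2 + 1). Bump = 81. G_1 = 80.
G_1 = 80. HB_3(80) = 2·3^3 + 2·3^2 + 2·3 + 2. Bump = 554. G_2 = 553.

473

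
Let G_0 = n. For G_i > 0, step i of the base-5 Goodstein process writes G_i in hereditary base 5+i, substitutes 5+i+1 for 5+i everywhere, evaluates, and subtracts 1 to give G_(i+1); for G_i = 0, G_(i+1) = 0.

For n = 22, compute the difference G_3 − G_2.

[0] 22 ≡ 4·5 + 2 (base 5). Lift 6: 26. −1: 25.
[1] 25 ≡ 4·6 + 1 (base 6). Lift 7: 29. −1: 28.
[2] 28 ≡ 4·7 (base 7). Lift 8: 32. −1: 31.

3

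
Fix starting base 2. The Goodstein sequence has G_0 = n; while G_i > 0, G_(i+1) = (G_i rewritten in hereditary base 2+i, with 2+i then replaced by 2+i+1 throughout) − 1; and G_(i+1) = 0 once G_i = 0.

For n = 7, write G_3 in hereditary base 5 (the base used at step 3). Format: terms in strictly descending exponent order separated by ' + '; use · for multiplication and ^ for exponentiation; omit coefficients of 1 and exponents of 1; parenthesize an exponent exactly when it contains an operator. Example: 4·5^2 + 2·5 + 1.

5^5 + 2

[0] 7 ≡ 2^2 + 2 + 1 (base 2). Lift 3: 31. −1: 30.
[1] 30 ≡ 3^3 + 3 (base 3). Lift 4: 260. −1: 259.
[2] 259 ≡ 4^4 + 3 (base 4). Lift 5: 3128. −1: 3127.
[3] 3127 ≡ 5^5 + 2 (base 5). Lift 6: 46658. −1: 46657.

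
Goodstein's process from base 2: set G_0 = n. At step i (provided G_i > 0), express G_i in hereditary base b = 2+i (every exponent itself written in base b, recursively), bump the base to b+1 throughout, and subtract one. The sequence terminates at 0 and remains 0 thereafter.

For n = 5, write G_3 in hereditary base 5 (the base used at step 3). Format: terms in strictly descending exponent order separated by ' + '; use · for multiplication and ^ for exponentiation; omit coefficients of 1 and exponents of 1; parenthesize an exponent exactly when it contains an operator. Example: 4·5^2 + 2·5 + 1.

(0) 5|_2 = 2^2 + 1 ↦ 3^3 + 1|_3 = 28 ⇒ 27
(1) 27|_3 = 3^3 ↦ 4^4|_4 = 256 ⇒ 255
(2) 255|_4 = 3·4^3 + 3·4^2 + 3·4 + 3 ↦ 3·5^3 + 3·5^2 + 3·5 + 3|_5 = 468 ⇒ 467

3·5^3 + 3·5^2 + 3·5 + 2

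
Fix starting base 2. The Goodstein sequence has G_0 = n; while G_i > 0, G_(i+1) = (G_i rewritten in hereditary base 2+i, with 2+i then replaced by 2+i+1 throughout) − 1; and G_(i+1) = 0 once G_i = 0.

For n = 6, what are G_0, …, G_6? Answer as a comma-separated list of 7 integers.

G_0=6  [base 2] 2^2 + 2  →[2↦3]→  3^3 + 3 = 30  −1 ⇒ G_1=29
G_1=29  [base 3] 3^3 + 2  →[3↦4]→  4^4 + 2 = 258  −1 ⇒ G_2=257
G_2=257  [base 4] 4^4 + 1  →[4↦5]→  5^5 + 1 = 3126  −1 ⇒ G_3=3125
G_3=3125  [base 5] 5^5  →[5↦6]→  6^6 = 46656  −1 ⇒ G_4=46655
G_4=46655  [base 6] 5·6^5 + 5·6^4 + 5·6^3 + 5·6^2 + 5·6 + 5  →[6↦7]→  5·7^5 + 5·7^4 + 5·7^3 + 5·7^2 + 5·7 + 5 = 98040  −1 ⇒ G_5=98039
G_5=98039  [base 7] 5·7^5 + 5·7^4 + 5·7^3 + 5·7^2 + 5·7 + 4  →[7↦8]→  5·8^5 + 5·8^4 + 5·8^3 + 5·8^2 + 5·8 + 4 = 187244  −1 ⇒ G_6=187243

6, 29, 257, 3125, 46655, 98039, 187243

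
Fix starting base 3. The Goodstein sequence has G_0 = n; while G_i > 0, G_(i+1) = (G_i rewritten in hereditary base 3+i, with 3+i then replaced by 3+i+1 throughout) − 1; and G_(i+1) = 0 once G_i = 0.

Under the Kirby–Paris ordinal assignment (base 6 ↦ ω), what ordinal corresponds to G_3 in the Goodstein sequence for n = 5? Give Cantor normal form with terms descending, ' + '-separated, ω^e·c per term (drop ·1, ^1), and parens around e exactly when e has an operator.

5

[0] 5 ≡ 3 + 2 (base 3). Lift 4: 6. −1: 5.
[1] 5 ≡ 4 + 1 (base 4). Lift 5: 6. −1: 5.
[2] 5 ≡ 5 (base 5). Lift 6: 6. −1: 5.
[3] 5 ≡ 5 (base 6). Lift 7: 5. −1: 4.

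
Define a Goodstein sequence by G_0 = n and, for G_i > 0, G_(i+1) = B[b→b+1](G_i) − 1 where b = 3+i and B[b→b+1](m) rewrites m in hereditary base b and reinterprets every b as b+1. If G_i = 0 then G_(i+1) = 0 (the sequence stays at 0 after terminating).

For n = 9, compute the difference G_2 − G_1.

9 —HB3→ 3^2 —bump→ 4^2 = 16 —(−1)→ 15
15 —HB4→ 3·4 + 3 —bump→ 3·5 + 3 = 18 —(−1)→ 17

2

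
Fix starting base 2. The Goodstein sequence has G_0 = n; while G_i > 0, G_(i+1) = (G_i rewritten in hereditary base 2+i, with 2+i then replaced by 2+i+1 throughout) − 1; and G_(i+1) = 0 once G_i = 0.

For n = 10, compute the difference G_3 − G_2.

14600

G_0 = 10. HB_2(10) = 2^(2 + 1) + 2. Bump = 84. G_1 = 83.
G_1 = 83. HB_3(83) = 3^(3 + 1) + 2. Bump = 1026. G_2 = 1025.
G_2 = 1025. HB_4(1025) = 4^(4 + 1) + 1. Bump = 15626. G_3 = 15625.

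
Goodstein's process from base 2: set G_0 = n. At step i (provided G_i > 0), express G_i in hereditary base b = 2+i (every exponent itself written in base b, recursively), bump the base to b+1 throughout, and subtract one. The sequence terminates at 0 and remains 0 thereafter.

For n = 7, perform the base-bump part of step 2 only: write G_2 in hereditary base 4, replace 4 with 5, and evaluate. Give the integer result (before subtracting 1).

3128

(0) 7|_2 = 2^2 + 2 + 1 ↦ 3^3 + 3 + 1|_3 = 31 ⇒ 30
(1) 30|_3 = 3^3 + 3 ↦ 4^4 + 4|_4 = 260 ⇒ 259
(2) 259|_4 = 4^4 + 3 ↦ 5^5 + 3|_5 = 3128 ⇒ 3127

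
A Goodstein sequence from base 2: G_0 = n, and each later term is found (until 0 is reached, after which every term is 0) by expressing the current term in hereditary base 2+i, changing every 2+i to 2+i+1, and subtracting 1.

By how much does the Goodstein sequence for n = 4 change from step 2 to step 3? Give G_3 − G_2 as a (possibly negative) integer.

19

4 —HB2→ 2^2 —bump→ 3^3 = 27 —(−1)→ 26
26 —HB3→ 2·3^2 + 2·3 + 2 —bump→ 2·4^2 + 2·4 + 2 = 42 —(−1)→ 41
41 —HB4→ 2·4^2 + 2·4 + 1 —bump→ 2·5^2 + 2·5 + 1 = 61 —(−1)→ 60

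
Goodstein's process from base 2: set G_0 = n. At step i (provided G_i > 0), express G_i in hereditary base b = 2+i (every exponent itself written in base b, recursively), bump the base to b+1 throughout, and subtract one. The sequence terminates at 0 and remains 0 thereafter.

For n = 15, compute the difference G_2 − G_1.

i=0: 15 = 2^(2 + 1) + 2^2 + 2 + 1 (b=2); 2→3: 3^(3 + 1) + 3^3 + 3 + 1 = 112; 112−1 = 111
i=1: 111 = 3^(3 + 1) + 3^3 + 3 (b=3); 3→4: 4^(4 + 1) + 4^4 + 4 = 1284; 1284−1 = 1283

1172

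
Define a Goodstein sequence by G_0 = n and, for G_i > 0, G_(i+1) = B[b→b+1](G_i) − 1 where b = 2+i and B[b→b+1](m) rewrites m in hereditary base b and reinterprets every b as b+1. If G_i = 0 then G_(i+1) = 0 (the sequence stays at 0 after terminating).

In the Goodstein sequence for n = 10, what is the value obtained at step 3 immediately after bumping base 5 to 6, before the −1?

G_0=10  [base 2] 2^(2 + 1) + 2  →[2↦3]→  3^(3 + 1) + 3 = 84  −1 ⇒ G_1=83
G_1=83  [base 3] 3^(3 + 1) + 2  →[3↦4]→  4^(4 + 1) + 2 = 1026  −1 ⇒ G_2=1025
G_2=1025  [base 4] 4^(4 + 1) + 1  →[4↦5]→  5^(5 + 1) + 1 = 15626  −1 ⇒ G_3=15625
G_3=15625  [base 5] 5^(5 + 1)  →[5↦6]→  6^(6 + 1) = 279936  −1 ⇒ G_4=279935

279936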